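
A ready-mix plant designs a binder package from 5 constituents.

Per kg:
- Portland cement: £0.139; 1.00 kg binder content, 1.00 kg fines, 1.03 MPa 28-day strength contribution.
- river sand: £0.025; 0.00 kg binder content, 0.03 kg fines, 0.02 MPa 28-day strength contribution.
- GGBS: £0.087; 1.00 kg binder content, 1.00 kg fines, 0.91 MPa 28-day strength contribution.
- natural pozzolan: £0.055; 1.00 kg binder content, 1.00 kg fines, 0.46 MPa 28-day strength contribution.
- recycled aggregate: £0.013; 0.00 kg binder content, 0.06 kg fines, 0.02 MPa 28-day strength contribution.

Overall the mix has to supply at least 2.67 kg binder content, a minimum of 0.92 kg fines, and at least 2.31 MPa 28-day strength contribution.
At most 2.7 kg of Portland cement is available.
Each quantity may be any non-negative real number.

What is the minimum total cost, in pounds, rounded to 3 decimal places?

£0.224

Let x1 = kg of Portland cement, x2 = kg of river sand, x3 = kg of GGBS, x4 = kg of natural pozzolan, x5 = kg of recycled aggregate.
Minimise 0.139x1 + 0.025x2 + 0.087x3 + 0.055x4 + 0.013x5 s.t.:
  1x1 + 1x3 + 1x4 ≥ 2.67   (binder content)
  1x1 + 0.03x2 + 1x3 + 1x4 + 0.06x5 ≥ 0.92   (fines)
  1.03x1 + 0.02x2 + 0.91x3 + 0.46x4 + 0.02x5 ≥ 2.31   (28-day strength contribution)
  x1 ≤ 2.7
  x1, x2, x3, x4, x5 ≥ 0.
The cheapest feasible vertex uses only GGBS, natural pozzolan; Portland cement, river sand, recycled aggregate are not used. There the binder content and 28-day strength contribution constraints are tight.
Solving gives x3 = 2.404, x4 = 0.266.
Hence cost = 0.087·2.404 + 0.055·0.266 = £0.22378.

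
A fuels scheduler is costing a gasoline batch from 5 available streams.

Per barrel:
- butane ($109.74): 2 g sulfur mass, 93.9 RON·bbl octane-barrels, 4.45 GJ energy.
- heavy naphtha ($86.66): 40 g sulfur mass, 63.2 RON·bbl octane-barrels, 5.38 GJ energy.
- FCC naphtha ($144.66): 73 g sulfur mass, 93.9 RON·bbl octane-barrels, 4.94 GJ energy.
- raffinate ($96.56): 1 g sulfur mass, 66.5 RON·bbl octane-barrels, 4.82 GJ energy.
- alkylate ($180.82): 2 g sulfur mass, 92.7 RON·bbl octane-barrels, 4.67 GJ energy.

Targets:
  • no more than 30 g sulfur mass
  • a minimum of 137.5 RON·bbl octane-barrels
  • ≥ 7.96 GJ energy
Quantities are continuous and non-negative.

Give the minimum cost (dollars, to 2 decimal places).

Let x1 = barrels of butane, x2 = barrels of heavy naphtha, x3 = barrels of FCC naphtha, x4 = barrels of raffinate, x5 = barrels of alkylate.
Minimise 109.74x1 + 86.66x2 + 144.66x3 + 96.56x4 + 180.82x5 s.t.:
  2x1 + 40x2 + 73x3 + 1x4 + 2x5 ≤ 30   (sulfur mass)
  93.9x1 + 63.2x2 + 93.9x3 + 66.5x4 + 92.7x5 ≥ 137.5   (octane-barrels)
  4.45x1 + 5.38x2 + 4.94x3 + 4.82x4 + 4.67x5 ≥ 7.96   (energy)
  x1, x2, x3, x4, x5 ≥ 0.
The minimum-cost mix takes nothing from FCC naphtha, raffinate, alkylate — only butane, heavy naphtha. The octane-barrels and energy requirements are met with equality.
So butane = 1.05687 barrels, heavy naphtha = 0.605375 barrels.
Cost = 109.74·1.05687 + 86.66·0.605375 = 168.4427.

$168.44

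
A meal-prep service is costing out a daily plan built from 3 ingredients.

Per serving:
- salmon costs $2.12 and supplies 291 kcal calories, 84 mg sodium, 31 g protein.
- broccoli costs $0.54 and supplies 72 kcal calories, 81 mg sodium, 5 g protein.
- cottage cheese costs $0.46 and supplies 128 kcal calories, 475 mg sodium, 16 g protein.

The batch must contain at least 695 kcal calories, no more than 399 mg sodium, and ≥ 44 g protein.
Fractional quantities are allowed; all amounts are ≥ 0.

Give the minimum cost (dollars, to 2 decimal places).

This is a linear program. Let x1 = servings of salmon, x2 = servings of broccoli, x3 = servings of cottage cheese.
Minimise 2.12x1 + 0.54x2 + 0.46x3 with:
  291x1 + 72x2 + 128x3 ≥ 695   (calories)
  84x1 + 81x2 + 475x3 ≤ 399   (sodium)
  31x1 + 5x2 + 16x3 ≥ 44   (protein)
  x1, x2, x3 ≥ 0.
The optimal basis is {salmon, cottage cheese}; broccoli drops out. Binding constraints: calories and sodium.
Optimal quantities: salmon = 2.189 servings, cottage cheese = 0.4529 servings.
Hence cost = 2.12·2.189 + 0.46·0.4529 = $4.8490.

$4.85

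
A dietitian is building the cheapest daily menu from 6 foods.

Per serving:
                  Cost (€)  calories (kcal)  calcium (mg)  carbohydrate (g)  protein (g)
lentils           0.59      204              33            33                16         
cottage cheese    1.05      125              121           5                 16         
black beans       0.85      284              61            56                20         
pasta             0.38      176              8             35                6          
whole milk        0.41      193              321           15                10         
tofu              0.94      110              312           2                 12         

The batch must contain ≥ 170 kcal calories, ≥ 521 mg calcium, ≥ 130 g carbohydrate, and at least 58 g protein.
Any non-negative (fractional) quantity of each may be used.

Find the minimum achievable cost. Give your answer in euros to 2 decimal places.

Let x1 = servings of lentils, x2 = servings of cottage cheese, x3 = servings of black beans, x4 = servings of pasta, x5 = servings of whole milk, x6 = servings of tofu.
Minimise 0.59x1 + 1.05x2 + 0.85x3 + 0.38x4 + 0.41x5 + 0.94x6 with:
  204x1 + 125x2 + 284x3 + 176x4 + 193x5 + 110x6 ≥ 170   (calories)
  33x1 + 121x2 + 61x3 + 8x4 + 321x5 + 312x6 ≥ 521   (calcium)
  33x1 + 5x2 + 56x3 + 35x4 + 15x5 + 2x6 ≥ 130   (carbohydrate)
  16x1 + 16x2 + 20x3 + 6x4 + 10x5 + 12x6 ≥ 58   (protein)
  x1, x2, x3, x4, x5, x6 ≥ 0.
The optimal basis is {lentils, pasta, whole milk}; cottage cheese, black beans, tofu drop out. There the calcium, carbohydrate, protein constraints are tight.
Optimal quantities: lentils = 2.485 servings, pasta = 0.7937 servings, whole milk = 1.348 servings.
Cost = 0.59·2.485 + 0.38·0.7937 + 0.41·1.348 = 2.3204.

€2.32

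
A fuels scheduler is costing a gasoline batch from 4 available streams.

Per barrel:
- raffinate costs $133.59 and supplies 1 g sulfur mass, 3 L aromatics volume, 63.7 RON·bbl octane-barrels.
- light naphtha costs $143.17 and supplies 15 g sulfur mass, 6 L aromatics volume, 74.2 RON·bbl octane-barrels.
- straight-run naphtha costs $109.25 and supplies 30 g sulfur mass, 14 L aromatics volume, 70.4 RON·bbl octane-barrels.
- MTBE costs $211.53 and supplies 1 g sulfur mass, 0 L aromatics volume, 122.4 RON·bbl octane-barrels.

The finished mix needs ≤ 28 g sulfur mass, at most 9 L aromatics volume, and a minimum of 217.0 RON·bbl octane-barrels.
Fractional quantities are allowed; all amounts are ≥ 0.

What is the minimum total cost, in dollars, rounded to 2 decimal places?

Set it up as a linear program. Let x1 = barrels of raffinate, x2 = barrels of light naphtha, x3 = barrels of straight-run naphtha, x4 = barrels of MTBE.
min 133.59x1 + 143.17x2 + 109.25x3 + 211.53x4 s.t.:
  1x1 + 15x2 + 30x3 + 1x4 ≤ 28   (sulfur mass)
  3x1 + 6x2 + 14x3 ≤ 9   (aromatics volume)
  63.7x1 + 74.2x2 + 70.4x3 + 122.4x4 ≥ 217   (octane-barrels)
  x1, x2, x3, x4 ≥ 0.
At the optimum only straight-run naphtha, MTBE are positive (raffinate, light naphtha = 0). The aromatics volume and octane-barrels requirements are met with equality.
Optimal quantities: straight-run naphtha = 0.642857 barrels, MTBE = 1.40313 barrels.
Total cost: 109.25·0.642857 + 211.53·1.40313 = 367.0362.

$367.04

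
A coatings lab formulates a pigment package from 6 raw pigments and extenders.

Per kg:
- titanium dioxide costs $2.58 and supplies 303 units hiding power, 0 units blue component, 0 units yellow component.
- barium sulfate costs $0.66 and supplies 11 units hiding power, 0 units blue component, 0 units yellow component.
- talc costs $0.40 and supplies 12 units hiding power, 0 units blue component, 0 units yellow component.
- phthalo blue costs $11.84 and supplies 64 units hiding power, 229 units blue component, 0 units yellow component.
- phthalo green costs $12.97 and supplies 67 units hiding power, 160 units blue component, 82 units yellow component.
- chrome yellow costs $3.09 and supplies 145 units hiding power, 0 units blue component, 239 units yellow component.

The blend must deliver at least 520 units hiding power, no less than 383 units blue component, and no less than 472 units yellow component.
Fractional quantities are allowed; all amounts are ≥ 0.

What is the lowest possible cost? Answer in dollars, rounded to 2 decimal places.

Let x1 = kg of titanium dioxide, x2 = kg of barium sulfate, x3 = kg of talc, x4 = kg of phthalo blue, x5 = kg of phthalo green, x6 = kg of chrome yellow.
Minimise 2.58x1 + 0.66x2 + 0.4x3 + 11.84x4 + 12.97x5 + 3.09x6 subject to:
  303x1 + 11x2 + 12x3 + 64x4 + 67x5 + 145x6 ≥ 520   (hiding power)
  229x4 + 160x5 ≥ 383   (blue component)
  82x5 + 239x6 ≥ 472   (yellow component)
  x1, x2, x3, x4, x5, x6 ≥ 0.
The minimum-cost mix takes nothing from barium sulfate, talc, phthalo green — only titanium dioxide, phthalo blue, chrome yellow. Binding constraints: hiding power, blue component, yellow component.
That vertex is x1 = 0.4178, x4 = 1.672, x6 = 1.975.
Objective = 2.58·0.4178 + 11.84·1.672 + 3.09·1.975 = 26.9772.

$26.98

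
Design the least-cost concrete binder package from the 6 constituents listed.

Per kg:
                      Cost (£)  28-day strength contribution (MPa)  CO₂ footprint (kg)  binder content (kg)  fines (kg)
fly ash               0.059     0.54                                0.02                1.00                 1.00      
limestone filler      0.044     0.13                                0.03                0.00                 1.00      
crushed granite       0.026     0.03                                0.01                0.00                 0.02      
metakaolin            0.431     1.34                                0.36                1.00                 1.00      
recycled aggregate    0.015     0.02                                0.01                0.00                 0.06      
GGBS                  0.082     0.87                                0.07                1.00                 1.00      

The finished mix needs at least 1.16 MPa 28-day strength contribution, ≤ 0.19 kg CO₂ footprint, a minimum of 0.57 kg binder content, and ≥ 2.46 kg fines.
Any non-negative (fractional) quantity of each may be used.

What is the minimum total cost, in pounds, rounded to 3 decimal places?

Let x1 = kg of fly ash, x2 = kg of limestone filler, x3 = kg of crushed granite, x4 = kg of metakaolin, x5 = kg of recycled aggregate, x6 = kg of GGBS.
min 0.059x1 + 0.044x2 + 0.026x3 + 0.431x4 + 0.015x5 + 0.082x6 subject to:
  0.54x1 + 0.13x2 + 0.03x3 + 1.34x4 + 0.02x5 + 0.87x6 ≥ 1.16   (28-day strength contribution)
  0.02x1 + 0.03x2 + 0.01x3 + 0.36x4 + 0.01x5 + 0.07x6 ≤ 0.19   (CO₂ footprint)
  1x1 + 1x4 + 1x6 ≥ 0.57   (binder content)
  1x1 + 1x2 + 0.02x3 + 1x4 + 0.06x5 + 1x6 ≥ 2.46   (fines)
  x1, x2, x3, x4, x5, x6 ≥ 0.
The optimal basis is {fly ash, limestone filler}; crushed granite, metakaolin, recycled aggregate, GGBS drop out. The 28-day strength contribution and fines requirements are met with equality.
That vertex is x1 = 2.049, x2 = 0.4107.
Objective = 0.059·2.049 + 0.044·0.4107 = 0.13896.

£0.139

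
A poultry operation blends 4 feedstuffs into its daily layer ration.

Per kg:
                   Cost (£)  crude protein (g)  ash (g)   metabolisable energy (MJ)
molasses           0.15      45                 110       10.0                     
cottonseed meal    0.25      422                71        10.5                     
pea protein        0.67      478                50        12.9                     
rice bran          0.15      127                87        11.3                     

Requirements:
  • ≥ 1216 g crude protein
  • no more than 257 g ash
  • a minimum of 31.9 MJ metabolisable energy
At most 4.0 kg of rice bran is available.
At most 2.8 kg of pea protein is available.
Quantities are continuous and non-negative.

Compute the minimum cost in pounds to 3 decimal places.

Set it up as a linear program. Let x1 = kg of molasses, x2 = kg of cottonseed meal, x3 = kg of pea protein, x4 = kg of rice bran.
Minimize 0.15x1 + 0.25x2 + 0.67x3 + 0.15x4 s.t.:
  45x1 + 422x2 + 478x3 + 127x4 ≥ 1216   (crude protein)
  110x1 + 71x2 + 50x3 + 87x4 ≤ 257   (ash)
  10x1 + 10.5x2 + 12.9x3 + 11.3x4 ≥ 31.9   (metabolisable energy)
  x4 ≤ 4
  x3 ≤ 2.8
  x1, x2, x3, x4 ≥ 0.
At the optimum only cottonseed meal, rice bran are positive (molasses, pea protein = 0). The crude protein and metabolisable energy requirements are met with equality.
Optimal quantities: cottonseed meal = 2.8207 kg, rice bran = 0.20197 kg.
Objective = 0.25·2.8207 + 0.15·0.20197 = 0.73547.

£0.735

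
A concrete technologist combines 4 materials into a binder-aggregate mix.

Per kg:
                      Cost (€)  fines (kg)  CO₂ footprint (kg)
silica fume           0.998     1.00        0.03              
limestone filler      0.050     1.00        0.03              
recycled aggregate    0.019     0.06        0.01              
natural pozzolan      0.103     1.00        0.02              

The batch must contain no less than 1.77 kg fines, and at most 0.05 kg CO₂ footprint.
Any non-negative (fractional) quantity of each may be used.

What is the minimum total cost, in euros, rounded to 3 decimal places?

Treat it as an LP. Let x1 = kg of silica fume, x2 = kg of limestone filler, x3 = kg of recycled aggregate, x4 = kg of natural pozzolan.
min 0.998x1 + 0.05x2 + 0.019x3 + 0.103x4 s.t.:
  1x1 + 1x2 + 0.06x3 + 1x4 ≥ 1.77   (fines)
  0.03x1 + 0.03x2 + 0.01x3 + 0.02x4 ≤ 0.05   (CO₂ footprint)
  x1, x2, x3, x4 ≥ 0.
At the optimum only limestone filler, natural pozzolan are positive (silica fume, recycled aggregate = 0). Binding constraints: fines and CO₂ footprint.
Optimal quantities: limestone filler = 1.46 kg, natural pozzolan = 0.31 kg.
Hence cost = 0.05·1.46 + 0.103·0.31 = €0.10493.

€0.105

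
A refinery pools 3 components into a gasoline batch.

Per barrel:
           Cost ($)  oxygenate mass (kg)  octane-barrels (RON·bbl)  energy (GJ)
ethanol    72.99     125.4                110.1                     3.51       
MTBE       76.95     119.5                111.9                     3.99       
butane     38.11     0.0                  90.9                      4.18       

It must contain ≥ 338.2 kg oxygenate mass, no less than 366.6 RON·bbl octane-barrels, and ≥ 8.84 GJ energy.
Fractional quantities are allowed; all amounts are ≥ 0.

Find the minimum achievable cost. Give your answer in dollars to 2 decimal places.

$226.06

Let x1 = barrels of ethanol, x2 = barrels of MTBE, x3 = barrels of butane.
Minimise 72.99x1 + 76.95x2 + 38.11x3 s.t.:
  125.4x1 + 119.5x2 ≥ 338.2   (oxygenate mass)
  110.1x1 + 111.9x2 + 90.9x3 ≥ 366.6   (octane-barrels)
  3.51x1 + 3.99x2 + 4.18x3 ≥ 8.84   (energy)
  x1, x2, x3 ≥ 0.
The optimal basis is {ethanol, butane}; MTBE drops out. Binding constraints: oxygenate mass and octane-barrels.
Optimal quantities: ethanol = 2.697 barrels, butane = 0.7664 barrels.
Hence cost = 72.99·2.697 + 38.11·0.7664 = $226.0615.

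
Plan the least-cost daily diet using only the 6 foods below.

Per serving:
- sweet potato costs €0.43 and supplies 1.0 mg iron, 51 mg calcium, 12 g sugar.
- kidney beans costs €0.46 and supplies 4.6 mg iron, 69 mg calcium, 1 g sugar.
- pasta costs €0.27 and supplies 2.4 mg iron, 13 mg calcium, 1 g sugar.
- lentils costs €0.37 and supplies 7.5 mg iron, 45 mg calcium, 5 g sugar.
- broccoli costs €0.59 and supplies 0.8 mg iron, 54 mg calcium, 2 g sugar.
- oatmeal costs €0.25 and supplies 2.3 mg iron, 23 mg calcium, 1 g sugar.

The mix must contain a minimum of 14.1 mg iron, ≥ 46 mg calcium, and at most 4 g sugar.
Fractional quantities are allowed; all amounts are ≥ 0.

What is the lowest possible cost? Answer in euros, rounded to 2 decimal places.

€1.30

Let x1 = servings of sweet potato, x2 = servings of kidney beans, x3 = servings of pasta, x4 = servings of lentils, x5 = servings of broccoli, x6 = servings of oatmeal.
Minimize 0.43x1 + 0.46x2 + 0.27x3 + 0.37x4 + 0.59x5 + 0.25x6 s.t.:
  1x1 + 4.6x2 + 2.4x3 + 7.5x4 + 0.8x5 + 2.3x6 ≥ 14.1   (iron)
  51x1 + 69x2 + 13x3 + 45x4 + 54x5 + 23x6 ≥ 46   (calcium)
  12x1 + 1x2 + 1x3 + 5x4 + 2x5 + 1x6 ≤ 4   (sugar)
  x1, x2, x3, x4, x5, x6 ≥ 0.
The minimum-cost mix takes nothing from sweet potato, pasta, broccoli, oatmeal — only kidney beans, lentils. Binding constraints: iron and sugar.
Solving gives x2 = 2.613, x4 = 0.2774.
Hence cost = 0.46·2.613 + 0.37·0.2774 = €1.3046.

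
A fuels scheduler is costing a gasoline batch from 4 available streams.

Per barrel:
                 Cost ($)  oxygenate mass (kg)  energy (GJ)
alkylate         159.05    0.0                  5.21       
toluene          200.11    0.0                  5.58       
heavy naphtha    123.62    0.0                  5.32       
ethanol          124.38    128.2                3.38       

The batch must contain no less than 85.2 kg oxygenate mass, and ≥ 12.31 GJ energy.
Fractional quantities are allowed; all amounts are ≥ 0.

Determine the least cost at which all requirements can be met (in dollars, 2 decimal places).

$316.51

Let x1 = barrels of alkylate, x2 = barrels of toluene, x3 = barrels of heavy naphtha, x4 = barrels of ethanol.
min 159.05x1 + 200.11x2 + 123.62x3 + 124.38x4 s.t.:
  128.2x4 ≥ 85.2   (oxygenate mass)
  5.21x1 + 5.58x2 + 5.32x3 + 3.38x4 ≥ 12.31   (energy)
  x1, x2, x3, x4 ≥ 0.
At the optimum only heavy naphtha, ethanol are positive (alkylate, toluene = 0). Binding constraints: oxygenate mass and energy.
Solving gives x3 = 1.8917, x4 = 0.66459.
Cost = 123.62·1.8917 + 124.38·0.66459 = 316.5137.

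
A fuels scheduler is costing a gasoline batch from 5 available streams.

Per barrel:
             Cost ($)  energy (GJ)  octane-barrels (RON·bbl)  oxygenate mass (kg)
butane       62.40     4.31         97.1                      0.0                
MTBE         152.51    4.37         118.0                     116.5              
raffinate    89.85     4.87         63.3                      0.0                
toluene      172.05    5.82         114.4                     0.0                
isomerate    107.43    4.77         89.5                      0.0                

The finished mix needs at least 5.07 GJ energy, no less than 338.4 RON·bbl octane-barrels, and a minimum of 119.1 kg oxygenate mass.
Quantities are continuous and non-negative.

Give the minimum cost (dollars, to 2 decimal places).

Let x1 = barrels of butane, x2 = barrels of MTBE, x3 = barrels of raffinate, x4 = barrels of toluene, x5 = barrels of isomerate.
Minimize 62.4x1 + 152.51x2 + 89.85x3 + 172.05x4 + 107.43x5 with:
  4.31x1 + 4.37x2 + 4.87x3 + 5.82x4 + 4.77x5 ≥ 5.07   (energy)
  97.1x1 + 118x2 + 63.3x3 + 114.4x4 + 89.5x5 ≥ 338.4   (octane-barrels)
  116.5x2 ≥ 119.1   (oxygenate mass)
  x1, x2, x3, x4, x5 ≥ 0.
At the optimum only butane, MTBE are positive (raffinate, toluene, isomerate = 0). Binding constraints: octane-barrels and oxygenate mass.
Optimal quantities: butane = 2.2427 barrels, MTBE = 1.0223 barrels.
Total cost: 62.4·2.2427 + 152.51·1.0223 = 295.8555.

$295.86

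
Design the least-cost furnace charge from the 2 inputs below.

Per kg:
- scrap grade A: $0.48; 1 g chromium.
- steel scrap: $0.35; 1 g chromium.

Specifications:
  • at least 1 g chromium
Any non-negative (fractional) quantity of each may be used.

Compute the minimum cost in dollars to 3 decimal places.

This is a linear program. Let x1 = kg of scrap grade A, x2 = kg of steel scrap.
min 0.48x1 + 0.35x2 s.t.:
  1x1 + 1x2 ≥ 1   (chromium)
  x1, x2 ≥ 0.
The minimum-cost mix takes nothing from scrap grade A — only steel scrap. The chromium requirement is met with equality.
Optimal quantities: steel scrap = 1 kg.
Total cost: 0.35·1 = 0.35000.

$0.350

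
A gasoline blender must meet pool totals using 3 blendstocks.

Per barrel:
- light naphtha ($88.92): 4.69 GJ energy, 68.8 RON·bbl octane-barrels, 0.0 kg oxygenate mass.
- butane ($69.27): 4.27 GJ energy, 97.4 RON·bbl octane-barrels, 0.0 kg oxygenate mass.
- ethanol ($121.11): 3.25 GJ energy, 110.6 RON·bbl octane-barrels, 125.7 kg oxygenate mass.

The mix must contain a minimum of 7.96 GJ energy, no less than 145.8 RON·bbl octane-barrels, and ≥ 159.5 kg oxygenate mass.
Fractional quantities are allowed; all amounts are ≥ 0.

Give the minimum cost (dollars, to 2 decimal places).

Let x1 = barrels of light naphtha, x2 = barrels of butane, x3 = barrels of ethanol.
min 88.92x1 + 69.27x2 + 121.11x3 with:
  4.69x1 + 4.27x2 + 3.25x3 ≥ 7.96   (energy)
  68.8x1 + 97.4x2 + 110.6x3 ≥ 145.8   (octane-barrels)
  125.7x3 ≥ 159.5   (oxygenate mass)
  x1, x2, x3 ≥ 0.
The cheapest feasible vertex uses only butane, ethanol; light naphtha is not used. The energy and oxygenate mass requirements are met with equality.
Optimal quantities: butane = 0.89838 barrels, ethanol = 1.2689 barrels.
Cost = 69.27·0.89838 + 121.11·1.2689 = 215.9073.

$215.91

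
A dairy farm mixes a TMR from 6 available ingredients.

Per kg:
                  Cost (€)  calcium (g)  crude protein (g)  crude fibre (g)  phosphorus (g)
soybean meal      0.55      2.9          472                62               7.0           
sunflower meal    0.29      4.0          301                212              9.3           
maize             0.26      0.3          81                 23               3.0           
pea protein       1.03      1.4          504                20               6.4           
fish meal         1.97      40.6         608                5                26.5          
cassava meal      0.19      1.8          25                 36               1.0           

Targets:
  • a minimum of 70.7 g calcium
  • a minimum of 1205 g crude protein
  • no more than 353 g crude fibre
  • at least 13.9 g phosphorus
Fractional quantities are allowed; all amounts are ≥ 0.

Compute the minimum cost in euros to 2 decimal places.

Let x1 = kg of soybean meal, x2 = kg of sunflower meal, x3 = kg of maize, x4 = kg of pea protein, x5 = kg of fish meal, x6 = kg of cassava meal.
min 0.55x1 + 0.29x2 + 0.26x3 + 1.03x4 + 1.97x5 + 0.19x6 subject to:
  2.9x1 + 4x2 + 0.3x3 + 1.4x4 + 40.6x5 + 1.8x6 ≥ 70.7   (calcium)
  472x1 + 301x2 + 81x3 + 504x4 + 608x5 + 25x6 ≥ 1205   (crude protein)
  62x1 + 212x2 + 23x3 + 20x4 + 5x5 + 36x6 ≤ 353   (crude fibre)
  7x1 + 9.3x2 + 3x3 + 6.4x4 + 26.5x5 + 1x6 ≥ 13.9   (phosphorus)
  x1, x2, x3, x4, x5, x6 ≥ 0.
The optimal basis is {sunflower meal, fish meal}; soybean meal, maize, pea protein, cassava meal drop out. There the calcium and crude protein constraints are tight.
Optimal quantities: sunflower meal = 0.6066 kg, fish meal = 1.682 kg.
Hence cost = 0.29·0.6066 + 1.97·1.682 = €3.4895.

€3.49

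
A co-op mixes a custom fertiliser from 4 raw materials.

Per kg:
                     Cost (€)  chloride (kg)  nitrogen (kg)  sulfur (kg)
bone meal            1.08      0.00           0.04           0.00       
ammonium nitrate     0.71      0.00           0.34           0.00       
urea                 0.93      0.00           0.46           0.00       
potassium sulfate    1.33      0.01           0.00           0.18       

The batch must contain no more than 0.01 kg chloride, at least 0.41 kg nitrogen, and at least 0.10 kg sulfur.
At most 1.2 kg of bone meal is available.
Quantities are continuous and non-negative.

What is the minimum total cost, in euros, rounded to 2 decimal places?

Treat it as an LP. Let x1 = kg of bone meal, x2 = kg of ammonium nitrate, x3 = kg of urea, x4 = kg of potassium sulfate.
min 1.08x1 + 0.71x2 + 0.93x3 + 1.33x4 subject to:
  0.01x4 ≤ 0.01   (chloride)
  0.04x1 + 0.34x2 + 0.46x3 ≥ 0.41   (nitrogen)
  0.18x4 ≥ 0.1   (sulfur)
  x1 ≤ 1.2
  x1, x2, x3, x4 ≥ 0.
At the optimum only urea, potassium sulfate are positive (bone meal, ammonium nitrate = 0). Binding constraints: nitrogen and sulfur.
Optimal quantities: urea = 0.8913 kg, potassium sulfate = 0.5556 kg.
Objective = 0.93·0.8913 + 1.33·0.5556 = 1.5679.

€1.57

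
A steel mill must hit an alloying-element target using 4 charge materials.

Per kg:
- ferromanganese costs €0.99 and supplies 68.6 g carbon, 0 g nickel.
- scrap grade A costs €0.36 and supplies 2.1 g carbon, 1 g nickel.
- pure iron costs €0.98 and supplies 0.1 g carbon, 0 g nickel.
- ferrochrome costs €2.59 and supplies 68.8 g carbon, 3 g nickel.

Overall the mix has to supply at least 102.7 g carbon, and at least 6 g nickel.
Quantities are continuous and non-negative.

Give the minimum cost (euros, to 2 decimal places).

€3.46

Set it up as a linear program. Let x1 = kg of ferromanganese, x2 = kg of scrap grade A, x3 = kg of pure iron, x4 = kg of ferrochrome.
Minimize 0.99x1 + 0.36x2 + 0.98x3 + 2.59x4 subject to:
  68.6x1 + 2.1x2 + 0.1x3 + 68.8x4 ≥ 102.7   (carbon)
  1x2 + 3x4 ≥ 6   (nickel)
  x1, x2, x3, x4 ≥ 0.
The cheapest feasible vertex uses only ferromanganese, scrap grade A; pure iron, ferrochrome are not used. The carbon and nickel requirements are met with equality.
Solving gives x1 = 1.313, x2 = 6.
Hence cost = 0.99·1.313 + 0.36·6 = €3.4599.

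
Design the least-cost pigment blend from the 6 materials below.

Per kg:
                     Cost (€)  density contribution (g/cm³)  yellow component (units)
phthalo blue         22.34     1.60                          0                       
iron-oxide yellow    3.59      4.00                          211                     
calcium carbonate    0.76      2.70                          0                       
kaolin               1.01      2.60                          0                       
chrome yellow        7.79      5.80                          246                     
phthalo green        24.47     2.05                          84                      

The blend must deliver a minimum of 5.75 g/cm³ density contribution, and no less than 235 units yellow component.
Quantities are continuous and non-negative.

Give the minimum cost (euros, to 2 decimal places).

Set it up as a linear program. Let x1 = kg of phthalo blue, x2 = kg of iron-oxide yellow, x3 = kg of calcium carbonate, x4 = kg of kaolin, x5 = kg of chrome yellow, x6 = kg of phthalo green.
min 22.34x1 + 3.59x2 + 0.76x3 + 1.01x4 + 7.79x5 + 24.47x6 s.t.:
  1.6x1 + 4x2 + 2.7x3 + 2.6x4 + 5.8x5 + 2.05x6 ≥ 5.75   (density contribution)
  211x2 + 246x5 + 84x6 ≥ 235   (yellow component)
  x1, x2, x3, x4, x5, x6 ≥ 0.
The optimal basis is {iron-oxide yellow, calcium carbonate}; phthalo blue, kaolin, chrome yellow, phthalo green drop out. Binding constraints: density contribution and yellow component.
Optimal quantities: iron-oxide yellow = 1.114 kg, calcium carbonate = 0.4796 kg.
Hence cost = 3.59·1.114 + 0.76·0.4796 = €4.3638.

€4.36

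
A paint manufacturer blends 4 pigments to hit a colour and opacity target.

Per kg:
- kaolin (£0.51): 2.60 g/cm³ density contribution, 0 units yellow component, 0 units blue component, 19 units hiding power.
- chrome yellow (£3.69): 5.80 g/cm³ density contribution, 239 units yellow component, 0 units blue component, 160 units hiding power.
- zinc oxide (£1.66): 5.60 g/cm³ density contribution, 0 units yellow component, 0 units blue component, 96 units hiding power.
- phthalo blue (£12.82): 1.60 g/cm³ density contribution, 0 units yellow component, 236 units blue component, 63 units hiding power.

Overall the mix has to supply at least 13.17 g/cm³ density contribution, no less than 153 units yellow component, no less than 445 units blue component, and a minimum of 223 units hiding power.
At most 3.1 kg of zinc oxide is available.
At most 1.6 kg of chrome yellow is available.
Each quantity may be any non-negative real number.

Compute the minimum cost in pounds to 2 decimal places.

£27.80

Set it up as a linear program. Let x1 = kg of kaolin, x2 = kg of chrome yellow, x3 = kg of zinc oxide, x4 = kg of phthalo blue.
Minimise 0.51x1 + 3.69x2 + 1.66x3 + 12.82x4 s.t.:
  2.6x1 + 5.8x2 + 5.6x3 + 1.6x4 ≥ 13.17   (density contribution)
  239x2 ≥ 153   (yellow component)
  236x4 ≥ 445   (blue component)
  19x1 + 160x2 + 96x3 + 63x4 ≥ 223   (hiding power)
  x3 ≤ 3.1
  x2 ≤ 1.6
  x1, x2, x3, x4 ≥ 0.
The optimal basis is {kaolin, chrome yellow, phthalo blue}; zinc oxide drops out. Binding constraints: density contribution, yellow component, blue component.
Optimal quantities: kaolin = 2.477 kg, chrome yellow = 0.6402 kg, phthalo blue = 1.886 kg.
Cost = 0.51·2.477 + 3.69·0.6402 + 12.82·1.886 = 27.8041.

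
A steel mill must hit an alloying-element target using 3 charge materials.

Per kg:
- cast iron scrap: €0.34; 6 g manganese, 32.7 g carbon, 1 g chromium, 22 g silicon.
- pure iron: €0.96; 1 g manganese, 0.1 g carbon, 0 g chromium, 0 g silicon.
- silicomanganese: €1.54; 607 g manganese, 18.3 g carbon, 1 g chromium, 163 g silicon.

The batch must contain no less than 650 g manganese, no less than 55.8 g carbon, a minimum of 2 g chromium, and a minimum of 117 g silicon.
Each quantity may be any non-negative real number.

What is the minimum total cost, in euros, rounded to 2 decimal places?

€2.01

Set it up as a linear program. Let x1 = kg of cast iron scrap, x2 = kg of pure iron, x3 = kg of silicomanganese.
Minimize 0.34x1 + 0.96x2 + 1.54x3 s.t.:
  6x1 + 1x2 + 607x3 ≥ 650   (manganese)
  32.7x1 + 0.1x2 + 18.3x3 ≥ 55.8   (carbon)
  1x1 + 1x3 ≥ 2   (chromium)
  22x1 + 163x3 ≥ 117   (silicon)
  x1, x2, x3 ≥ 0.
The optimal basis is {cast iron scrap, silicomanganese}; pure iron drops out. Binding constraints: manganese and carbon.
So cast iron scrap = 1.113 kg, silicomanganese = 1.06 kg.
Total cost: 0.34·1.113 + 1.54·1.06 = 2.0108.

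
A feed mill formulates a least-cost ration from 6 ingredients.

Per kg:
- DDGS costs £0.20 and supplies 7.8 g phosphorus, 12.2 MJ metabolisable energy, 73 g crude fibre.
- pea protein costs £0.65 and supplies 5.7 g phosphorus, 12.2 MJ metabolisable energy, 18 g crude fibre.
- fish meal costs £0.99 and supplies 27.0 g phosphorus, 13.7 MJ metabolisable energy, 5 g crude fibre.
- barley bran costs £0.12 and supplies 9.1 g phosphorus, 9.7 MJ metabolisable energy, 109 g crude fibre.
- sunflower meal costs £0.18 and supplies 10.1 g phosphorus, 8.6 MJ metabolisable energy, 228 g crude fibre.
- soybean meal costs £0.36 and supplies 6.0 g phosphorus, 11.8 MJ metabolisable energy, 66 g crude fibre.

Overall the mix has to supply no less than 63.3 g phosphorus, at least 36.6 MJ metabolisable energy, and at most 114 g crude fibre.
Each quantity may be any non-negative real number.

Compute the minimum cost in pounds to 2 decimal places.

Treat it as an LP. Let x1 = kg of DDGS, x2 = kg of pea protein, x3 = kg of fish meal, x4 = kg of barley bran, x5 = kg of sunflower meal, x6 = kg of soybean meal.
min 0.2x1 + 0.65x2 + 0.99x3 + 0.12x4 + 0.18x5 + 0.36x6 s.t.:
  7.8x1 + 5.7x2 + 27x3 + 9.1x4 + 10.1x5 + 6x6 ≥ 63.3   (phosphorus)
  12.2x1 + 12.2x2 + 13.7x3 + 9.7x4 + 8.6x5 + 11.8x6 ≥ 36.6   (metabolisable energy)
  73x1 + 18x2 + 5x3 + 109x4 + 228x5 + 66x6 ≤ 114   (crude fibre)
  x1, x2, x3, x4, x5, x6 ≥ 0.
At the optimum only fish meal, barley bran are positive (DDGS, pea protein, sunflower meal, soybean meal = 0). The phosphorus and crude fibre requirements are met with equality.
So fish meal = 2.023 kg, barley bran = 0.9531 kg.
Cost = 0.99·2.023 + 0.12·0.9531 = 2.1171.

£2.12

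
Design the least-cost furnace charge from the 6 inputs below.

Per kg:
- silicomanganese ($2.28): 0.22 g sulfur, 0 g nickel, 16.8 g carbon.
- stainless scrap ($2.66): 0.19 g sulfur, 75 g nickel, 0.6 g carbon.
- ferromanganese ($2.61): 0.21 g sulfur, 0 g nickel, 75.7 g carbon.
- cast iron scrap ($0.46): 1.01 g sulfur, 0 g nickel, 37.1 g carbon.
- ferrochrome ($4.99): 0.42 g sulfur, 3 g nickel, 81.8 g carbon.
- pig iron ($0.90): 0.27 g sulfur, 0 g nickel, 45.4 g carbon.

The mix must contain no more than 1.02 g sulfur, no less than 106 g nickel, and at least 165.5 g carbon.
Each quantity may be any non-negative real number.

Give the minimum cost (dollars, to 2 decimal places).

This is a linear program. Let x1 = kg of silicomanganese, x2 = kg of stainless scrap, x3 = kg of ferromanganese, x4 = kg of cast iron scrap, x5 = kg of ferrochrome, x6 = kg of pig iron.
min 2.28x1 + 2.66x2 + 2.61x3 + 0.46x4 + 4.99x5 + 0.9x6 subject to:
  0.22x1 + 0.19x2 + 0.21x3 + 1.01x4 + 0.42x5 + 0.27x6 ≤ 1.02   (sulfur)
  75x2 + 3x5 ≥ 106   (nickel)
  16.8x1 + 0.6x2 + 75.7x3 + 37.1x4 + 81.8x5 + 45.4x6 ≥ 165.5   (carbon)
  x1, x2, x3, x4, x5, x6 ≥ 0.
At the optimum only stainless scrap, ferromanganese, pig iron are positive (silicomanganese, cast iron scrap, ferrochrome = 0). There the sulfur, nickel, carbon constraints are tight.
That vertex is x2 = 1.4133, x3 = 0.94814, x6 = 2.0458.
Cost = 2.66·1.4133 + 2.61·0.94814 + 0.9·2.0458 = 8.0752.

$8.08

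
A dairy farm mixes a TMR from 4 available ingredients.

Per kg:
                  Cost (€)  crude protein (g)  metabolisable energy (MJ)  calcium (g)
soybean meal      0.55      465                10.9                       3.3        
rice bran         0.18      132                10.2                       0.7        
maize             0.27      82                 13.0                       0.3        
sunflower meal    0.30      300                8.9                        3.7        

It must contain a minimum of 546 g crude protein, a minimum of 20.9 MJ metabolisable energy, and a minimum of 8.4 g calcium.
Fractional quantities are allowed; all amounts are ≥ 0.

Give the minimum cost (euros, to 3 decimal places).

€0.691

Let x1 = kg of soybean meal, x2 = kg of rice bran, x3 = kg of maize, x4 = kg of sunflower meal.
Minimise 0.55x1 + 0.18x2 + 0.27x3 + 0.3x4 with:
  465x1 + 132x2 + 82x3 + 300x4 ≥ 546   (crude protein)
  10.9x1 + 10.2x2 + 13x3 + 8.9x4 ≥ 20.9   (metabolisable energy)
  3.3x1 + 0.7x2 + 0.3x3 + 3.7x4 ≥ 8.4   (calcium)
  x1, x2, x3, x4 ≥ 0.
At the optimum only rice bran, sunflower meal are positive (soybean meal, maize = 0). There the metabolisable energy and calcium constraints are tight.
Solving gives x2 = 0.08156, x4 = 2.255.
Cost = 0.18·0.08156 + 0.3·2.255 = 0.69118.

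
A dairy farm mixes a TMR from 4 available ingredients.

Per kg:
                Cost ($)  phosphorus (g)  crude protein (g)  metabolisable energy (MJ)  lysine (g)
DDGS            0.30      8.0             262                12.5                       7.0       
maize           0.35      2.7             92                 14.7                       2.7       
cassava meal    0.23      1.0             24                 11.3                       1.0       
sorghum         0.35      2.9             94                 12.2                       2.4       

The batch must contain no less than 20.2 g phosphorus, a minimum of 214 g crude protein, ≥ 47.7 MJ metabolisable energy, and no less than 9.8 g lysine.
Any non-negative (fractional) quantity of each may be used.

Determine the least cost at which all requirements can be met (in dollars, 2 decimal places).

$1.08

Treat it as an LP. Let x1 = kg of DDGS, x2 = kg of maize, x3 = kg of cassava meal, x4 = kg of sorghum.
Minimise 0.3x1 + 0.35x2 + 0.23x3 + 0.35x4 s.t.:
  8x1 + 2.7x2 + 1x3 + 2.9x4 ≥ 20.2   (phosphorus)
  262x1 + 92x2 + 24x3 + 94x4 ≥ 214   (crude protein)
  12.5x1 + 14.7x2 + 11.3x3 + 12.2x4 ≥ 47.7   (metabolisable energy)
  7x1 + 2.7x2 + 1x3 + 2.4x4 ≥ 9.8   (lysine)
  x1, x2, x3, x4 ≥ 0.
The minimum-cost mix takes nothing from maize, sorghum — only DDGS, cassava meal. The phosphorus and metabolisable energy requirements are met with equality.
Optimal quantities: DDGS = 2.318 kg, cassava meal = 1.657 kg.
Total cost: 0.3·2.318 + 0.23·1.657 = 1.0765.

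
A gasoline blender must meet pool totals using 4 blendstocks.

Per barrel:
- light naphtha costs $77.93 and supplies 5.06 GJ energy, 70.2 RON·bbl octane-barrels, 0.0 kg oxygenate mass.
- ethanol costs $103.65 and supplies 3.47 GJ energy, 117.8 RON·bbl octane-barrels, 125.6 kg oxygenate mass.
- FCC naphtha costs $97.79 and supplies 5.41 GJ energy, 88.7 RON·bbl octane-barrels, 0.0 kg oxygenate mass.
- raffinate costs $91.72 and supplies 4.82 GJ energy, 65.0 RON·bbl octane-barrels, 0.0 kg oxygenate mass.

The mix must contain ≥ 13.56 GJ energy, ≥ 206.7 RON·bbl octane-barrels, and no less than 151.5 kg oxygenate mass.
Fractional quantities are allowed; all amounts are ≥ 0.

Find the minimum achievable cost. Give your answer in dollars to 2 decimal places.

Let x1 = barrels of light naphtha, x2 = barrels of ethanol, x3 = barrels of FCC naphtha, x4 = barrels of raffinate.
min 77.93x1 + 103.65x2 + 97.79x3 + 91.72x4 with:
  5.06x1 + 3.47x2 + 5.41x3 + 4.82x4 ≥ 13.56   (energy)
  70.2x1 + 117.8x2 + 88.7x3 + 65x4 ≥ 206.7   (octane-barrels)
  125.6x2 ≥ 151.5   (oxygenate mass)
  x1, x2, x3, x4 ≥ 0.
At the optimum only light naphtha, ethanol are positive (FCC naphtha, raffinate = 0). There the energy and oxygenate mass constraints are tight.
Optimal quantities: light naphtha = 1.8527 barrels, ethanol = 1.2062 barrels.
Cost = 77.93·1.8527 + 103.65·1.2062 = 269.4035.

$269.40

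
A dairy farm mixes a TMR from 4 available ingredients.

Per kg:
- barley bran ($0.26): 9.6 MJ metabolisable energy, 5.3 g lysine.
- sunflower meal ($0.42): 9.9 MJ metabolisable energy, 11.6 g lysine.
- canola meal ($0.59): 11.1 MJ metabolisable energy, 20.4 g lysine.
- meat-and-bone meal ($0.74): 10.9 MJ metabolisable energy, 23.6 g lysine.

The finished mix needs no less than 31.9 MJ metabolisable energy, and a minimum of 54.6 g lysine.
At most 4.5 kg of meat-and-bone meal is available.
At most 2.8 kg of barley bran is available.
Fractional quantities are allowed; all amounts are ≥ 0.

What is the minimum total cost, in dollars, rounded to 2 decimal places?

This is a linear program. Let x1 = kg of barley bran, x2 = kg of sunflower meal, x3 = kg of canola meal, x4 = kg of meat-and-bone meal.
Minimise 0.26x1 + 0.42x2 + 0.59x3 + 0.74x4 s.t.:
  9.6x1 + 9.9x2 + 11.1x3 + 10.9x4 ≥ 31.9   (metabolisable energy)
  5.3x1 + 11.6x2 + 20.4x3 + 23.6x4 ≥ 54.6   (lysine)
  x4 ≤ 4.5
  x1 ≤ 2.8
  x1, x2, x3, x4 ≥ 0.
At the optimum only barley bran, canola meal are positive (sunflower meal, meat-and-bone meal = 0). The metabolisable energy and lysine requirements are met with equality.
So barley bran = 0.3263 kg, canola meal = 2.592 kg.
Hence cost = 0.26·0.3263 + 0.59·2.592 = $1.6141.

$1.61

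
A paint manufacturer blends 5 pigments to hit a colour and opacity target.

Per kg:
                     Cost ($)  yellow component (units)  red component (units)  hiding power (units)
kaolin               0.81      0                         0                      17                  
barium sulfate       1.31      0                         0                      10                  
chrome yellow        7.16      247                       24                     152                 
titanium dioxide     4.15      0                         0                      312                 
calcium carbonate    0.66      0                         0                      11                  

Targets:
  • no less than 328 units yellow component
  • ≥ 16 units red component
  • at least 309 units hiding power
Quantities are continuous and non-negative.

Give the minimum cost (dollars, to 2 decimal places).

Set it up as a linear program. Let x1 = kg of kaolin, x2 = kg of barium sulfate, x3 = kg of chrome yellow, x4 = kg of titanium dioxide, x5 = kg of calcium carbonate.
Minimize 0.81x1 + 1.31x2 + 7.16x3 + 4.15x4 + 0.66x5 with:
  247x3 ≥ 328   (yellow component)
  24x3 ≥ 16   (red component)
  17x1 + 10x2 + 152x3 + 312x4 + 11x5 ≥ 309   (hiding power)
  x1, x2, x3, x4, x5 ≥ 0.
At the optimum only chrome yellow, titanium dioxide are positive (kaolin, barium sulfate, calcium carbonate = 0). Binding constraints: yellow component and hiding power.
That vertex is x3 = 1.328, x4 = 0.3434.
Objective = 7.16·1.328 + 4.15·0.3434 = 10.9336.

$10.93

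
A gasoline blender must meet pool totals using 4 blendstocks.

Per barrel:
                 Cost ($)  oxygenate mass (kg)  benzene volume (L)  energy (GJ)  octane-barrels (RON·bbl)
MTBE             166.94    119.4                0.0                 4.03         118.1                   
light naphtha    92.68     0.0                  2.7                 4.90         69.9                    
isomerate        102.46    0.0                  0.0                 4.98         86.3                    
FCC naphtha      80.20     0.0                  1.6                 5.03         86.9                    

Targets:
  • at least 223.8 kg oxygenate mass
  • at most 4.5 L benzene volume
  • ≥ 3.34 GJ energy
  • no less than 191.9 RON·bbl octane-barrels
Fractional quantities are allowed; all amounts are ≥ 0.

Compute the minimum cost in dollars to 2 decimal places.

$312.91

This is a linear program. Let x1 = barrels of MTBE, x2 = barrels of light naphtha, x3 = barrels of isomerate, x4 = barrels of FCC naphtha.
Minimise 166.94x1 + 92.68x2 + 102.46x3 + 80.2x4 subject to:
  119.4x1 ≥ 223.8   (oxygenate mass)
  2.7x2 + 1.6x4 ≤ 4.5   (benzene volume)
  4.03x1 + 4.9x2 + 4.98x3 + 5.03x4 ≥ 3.34   (energy)
  118.1x1 + 69.9x2 + 86.3x3 + 86.9x4 ≥ 191.9   (octane-barrels)
  x1, x2, x3, x4 ≥ 0.
The optimal basis is {MTBE}; light naphtha, isomerate, FCC naphtha drop out. The oxygenate mass requirement is met with equality.
That vertex is x1 = 1.8744.
Cost = 166.94·1.8744 = 312.9123.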